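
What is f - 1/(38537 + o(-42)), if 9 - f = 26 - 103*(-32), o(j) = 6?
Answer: -127692960/38543 ≈ -3313.0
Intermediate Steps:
f = -3313 (f = 9 - (26 - 103*(-32)) = 9 - (26 + 3296) = 9 - 1*3322 = 9 - 3322 = -3313)
f - 1/(38537 + o(-42)) = -3313 - 1/(38537 + 6) = -3313 - 1/38543 = -127692960/38543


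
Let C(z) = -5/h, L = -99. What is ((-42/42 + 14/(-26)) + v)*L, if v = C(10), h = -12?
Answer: 5775/52 ≈ 111.06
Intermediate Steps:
C(z) = 5/12 (C(z) = -5/(-12) = -5*(-1/12) = 5/12)
v = 5/12 ≈ 0.41667
((-42/42 + 14/(-26)) + v)*L = ((-42/42 + 14/(-26)) + 5/12)*(-99) = ((-42*1/42 + 14*(-1/26)) + 5/12)*(-99) = ((-1 - 7/13) + 5/12)*(-99) = (-20/13 + 5/12)*(-99) = -175/156*(-99) = 5775/52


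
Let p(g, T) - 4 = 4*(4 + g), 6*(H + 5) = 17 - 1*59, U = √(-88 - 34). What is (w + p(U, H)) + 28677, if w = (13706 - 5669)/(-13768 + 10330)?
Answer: 10961361/382 + 4*I*√122 ≈ 28695.0 + 44.181*I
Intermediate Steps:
U = I*√122 (U = √(-122) = I*√122 ≈ 11.045*I)
H = -12 (H = -5 + (17 - 1*59)/6 = -5 + (17 - 59)/6 = -5 + (⅙)*(-42) = -5 - 7 = -12)
w = -893/382 (w = 8037/(-3438) = 8037*(-1/3438) = -893/382 ≈ -2.3377)
p(g, T) = 20 + 4*g (p(g, T) = 4 + 4*(4 + g) = 4 + (16 + 4*g) = 20 + 4*g)
(w + p(U, H)) + 28677 = (-893/382 + (20 + 4*(I*√122))) + 28677 = (-893/382 + (20 + 4*I*√122)) + 28677 = (6747/382 + 4*I*√122) + 28677 = 10961361/382 + 4*I*√122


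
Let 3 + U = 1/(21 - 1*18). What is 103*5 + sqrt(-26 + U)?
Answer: 515 + I*sqrt(258)/3 ≈ 515.0 + 5.3541*I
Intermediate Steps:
U = -8/3 (U = -3 + 1/(21 - 1*18) = -3 + 1/(21 - 18) = -3 + 1/3 = -8/3 ≈ -2.6667)
103*5 + sqrt(-26 + U) = 103*5 + sqrt(-26 - 8/3) = 515 + sqrt(-86/3) = 515 + I*sqrt(258)/3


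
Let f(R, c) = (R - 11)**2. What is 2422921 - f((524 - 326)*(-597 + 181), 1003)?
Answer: -6783876720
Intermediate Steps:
f(R, c) = (-11 + R)**2
2422921 - f((524 - 326)*(-597 + 181), 1003) = 2422921 - (-11 + (524 - 326)*(-597 + 181))**2 = 2422921 - (-11 + 198*(-416))**2 = 2422921 - (-11 - 82368)**2 = 2422921 - 1*(-82379)**2 = 2422921 - 1*6786299641 = 2422921 - 6786299641 = -6783876720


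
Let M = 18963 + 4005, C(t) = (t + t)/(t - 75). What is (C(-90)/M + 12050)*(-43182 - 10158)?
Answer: -2255399231890/3509 ≈ -6.4275e+8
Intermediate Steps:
C(t) = 2*t/(-75 + t) (C(t) = (2*t)/(-75 + t) = 2*t/(-75 + t))
M = 22968
(C(-90)/M + 12050)*(-43182 - 10158) = ((2*(-90)/(-75 - 90))/22968 + 12050)*(-43182 - 10158) = ((2*(-90)/(-165))*(1/22968) + 12050)*(-53340) = ((2*(-90)*(-1/165))*(1/22968) + 12050)*(-53340) = ((12/11)*(1/22968) + 12050)*(-53340) = (1/21054 + 12050)*(-53340) = (253700701/21054)*(-53340) = -2255399231890/3509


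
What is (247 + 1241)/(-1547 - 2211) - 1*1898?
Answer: -3567086/1879 ≈ -1898.4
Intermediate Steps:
(247 + 1241)/(-1547 - 2211) - 1*1898 = 1488/(-3758) - 1898 = 1488*(-1/3758) - 1898 = -744/1879 - 1898 = -3567086/1879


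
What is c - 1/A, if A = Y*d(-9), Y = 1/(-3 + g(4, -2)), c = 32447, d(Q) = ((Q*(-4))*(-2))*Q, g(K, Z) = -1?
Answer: 5256415/162 ≈ 32447.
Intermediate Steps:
d(Q) = 8*Q² (d(Q) = (-4*Q*(-2))*Q = (8*Q)*Q = 8*Q²)
Y = -¼ (Y = 1/(-3 - 1) = 1/(-4) = -¼ ≈ -0.25000)
A = -162 (A = -2*(-9)² = -2*81 = -¼*648 = -162)
c - 1/A = 32447 - 1/(-162) = 32447 - 1*(-1/162) = 32447 + 1/162 = 5256415/162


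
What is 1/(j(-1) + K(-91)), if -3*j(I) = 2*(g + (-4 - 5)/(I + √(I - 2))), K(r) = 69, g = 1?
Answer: 1203/80522 + 27*I*√3/80522 ≈ 0.01494 + 0.00058078*I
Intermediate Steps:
j(I) = -⅔ + 6/(I + √(-2 + I)) (j(I) = -2*(1 + (-4 - 5)/(I + √(I - 2)))/3 = -2*(1 - 9/(I + √(-2 + I)))/3 = -(2 - 18/(I + √(-2 + I)))/3 = -⅔ + 6/(I + √(-2 + I)))
1/(j(-1) + K(-91)) = 1/(2*(9 - 1*(-1) - √(-2 - 1))/(3*(-1 + √(-2 - 1))) + 69) = 1/(2*(9 + 1 - √(-3))/(3*(-1 + √(-3))) + 69) = 1/(2*(9 + 1 - I*√3)/(3*(-1 + I*√3)) + 69) = 1/(2*(10 - I*√3)/(3*(-1 + I*√3)) + 69) = 1/(69 + 2*(10 - I*√3)/(3*(-1 + I*√3)))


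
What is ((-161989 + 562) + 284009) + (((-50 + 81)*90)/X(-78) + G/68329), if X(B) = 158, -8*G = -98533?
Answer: 5294342597843/43183928 ≈ 1.2260e+5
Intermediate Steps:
G = 98533/8 (G = -⅛*(-98533) = 98533/8 ≈ 12317.)
((-161989 + 562) + 284009) + (((-50 + 81)*90)/X(-78) + G/68329) = ((-161989 + 562) + 284009) + (((-50 + 81)*90)/158 + (98533/8)/68329) = (-161427 + 284009) + ((31*90)*(1/158) + (98533/8)*(1/68329)) = 122582 + (2790*(1/158) + 98533/546632) = 122582 + (1395/79 + 98533/546632) = 122582 + 770335747/43183928 = 5294342597843/43183928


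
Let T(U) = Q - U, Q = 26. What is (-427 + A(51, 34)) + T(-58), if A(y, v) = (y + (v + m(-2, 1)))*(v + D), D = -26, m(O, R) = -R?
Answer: 329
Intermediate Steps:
T(U) = 26 - U
A(y, v) = (-26 + v)*(-1 + v + y) (A(y, v) = (y + (v - 1*1))*(v - 26) = (y + (v - 1))*(-26 + v) = (y + (-1 + v))*(-26 + v) = (-1 + v + y)*(-26 + v) = (-26 + v)*(-1 + v + y))
(-427 + A(51, 34)) + T(-58) = (-427 + (26 + 34**2 - 27*34 - 26*51 + 34*51)) + (26 - 1*(-58)) = (-427 + (26 + 1156 - 918 - 1326 + 1734)) + (26 + 58) = (-427 + 672) + 84 = 245 + 84 = 329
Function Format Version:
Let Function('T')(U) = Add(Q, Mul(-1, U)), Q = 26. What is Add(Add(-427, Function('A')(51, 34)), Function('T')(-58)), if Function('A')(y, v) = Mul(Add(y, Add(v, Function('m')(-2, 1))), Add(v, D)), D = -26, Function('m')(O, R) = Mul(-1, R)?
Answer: 329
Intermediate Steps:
Function('T')(U) = Add(26, Mul(-1, U))
Function('A')(y, v) = Mul(Add(-26, v), Add(-1, v, y)) (Function('A')(y, v) = Mul(Add(y, Add(v, Mul(-1, 1))), Add(v, -26)) = Mul(Add(y, Add(v, -1)), Add(-26, v)) = Mul(Add(y, Add(-1, v)), Add(-26, v)) = Mul(Add(-1, v, y), Add(-26, v)) = Mul(Add(-26, v), Add(-1, v, y)))
Add(Add(-427, Function('A')(51, 34)), Function('T')(-58)) = Add(Add(-427, Add(26, Pow(34, 2), Mul(-27, 34), Mul(-26, 51), Mul(34, 51))), Add(26, Mul(-1, -58))) = Add(Add(-427, Add(26, 1156, -918, -1326, 1734)), Add(26, 58)) = Add(Add(-427, 672), 84) = Add(245, 84) = 329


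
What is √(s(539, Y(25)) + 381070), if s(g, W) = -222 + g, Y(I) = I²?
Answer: √381387 ≈ 617.57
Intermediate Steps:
√(s(539, Y(25)) + 381070) = √((-222 + 539) + 381070) = √(317 + 381070) = √381387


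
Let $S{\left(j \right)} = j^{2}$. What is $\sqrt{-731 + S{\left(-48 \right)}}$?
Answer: $11 \sqrt{13} \approx 39.661$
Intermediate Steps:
$\sqrt{-731 + S{\left(-48 \right)}} = \sqrt{-731 + \left(-48\right)^{2}} = \sqrt{-731 + 2304} = \sqrt{1573} = 11 \sqrt{13}$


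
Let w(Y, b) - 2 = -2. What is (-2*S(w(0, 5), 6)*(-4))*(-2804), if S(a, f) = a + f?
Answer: -134592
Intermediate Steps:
w(Y, b) = 0 (w(Y, b) = 2 - 2 = 0)
(-2*S(w(0, 5), 6)*(-4))*(-2804) = (-2*(0 + 6)*(-4))*(-2804) = (-2*6*(-4))*(-2804) = -12*(-4)*(-2804) = 48*(-2804) = -134592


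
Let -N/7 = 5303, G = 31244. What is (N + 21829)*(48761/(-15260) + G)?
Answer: -1822556677817/3815 ≈ -4.7773e+8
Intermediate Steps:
N = -37121 (N = -7*5303 = -37121)
(N + 21829)*(48761/(-15260) + G) = (-37121 + 21829)*(48761/(-15260) + 31244) = -15292*(48761*(-1/15260) + 31244) = -15292*(-48761/15260 + 31244) = -15292*476734679/15260 = -1822556677817/3815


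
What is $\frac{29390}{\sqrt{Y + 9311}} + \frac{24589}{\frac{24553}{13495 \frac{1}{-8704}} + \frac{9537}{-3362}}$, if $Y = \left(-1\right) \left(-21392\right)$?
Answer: $- \frac{1115607601910}{718619408759} + \frac{29390 \sqrt{30703}}{30703} \approx 166.18$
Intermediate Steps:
$Y = 21392$
$\frac{29390}{\sqrt{Y + 9311}} + \frac{24589}{\frac{24553}{13495 \frac{1}{-8704}} + \frac{9537}{-3362}} = \frac{29390}{\sqrt{21392 + 9311}} + \frac{24589}{\frac{24553}{13495 \frac{1}{-8704}} + \frac{9537}{-3362}} = \frac{29390}{\sqrt{30703}} + \frac{24589}{\frac{24553}{13495 \left(- \frac{1}{8704}\right)} + 9537 \left(- \frac{1}{3362}\right)} = 29390 \frac{\sqrt{30703}}{30703} + \frac{24589}{\frac{24553}{- \frac{13495}{8704}} - \frac{9537}{3362}} = \frac{29390 \sqrt{30703}}{30703} + \frac{24589}{24553 \left(- \frac{8704}{13495}\right) - \frac{9537}{3362}} = \frac{29390 \sqrt{30703}}{30703} + \frac{24589}{- \frac{213709312}{13495} - \frac{9537}{3362}} = \frac{29390 \sqrt{30703}}{30703} + \frac{24589}{- \frac{718619408759}{45370190}} = \frac{29390 \sqrt{30703}}{30703} + 24589 \left(- \frac{45370190}{718619408759}\right) = \frac{29390 \sqrt{30703}}{30703} - \frac{1115607601910}{718619408759} = - \frac{1115607601910}{718619408759} + \frac{29390 \sqrt{30703}}{30703}$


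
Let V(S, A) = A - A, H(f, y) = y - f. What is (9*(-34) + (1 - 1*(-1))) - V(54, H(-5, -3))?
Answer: -304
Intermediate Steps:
V(S, A) = 0
(9*(-34) + (1 - 1*(-1))) - V(54, H(-5, -3)) = (9*(-34) + (1 - 1*(-1))) - 1*0 = (-306 + (1 + 1)) + 0 = (-306 + 2) + 0 = -304 + 0 = -304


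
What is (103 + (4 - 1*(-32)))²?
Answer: 19321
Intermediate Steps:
(103 + (4 - 1*(-32)))² = (103 + (4 + 32))² = (103 + 36)² = 139² = 19321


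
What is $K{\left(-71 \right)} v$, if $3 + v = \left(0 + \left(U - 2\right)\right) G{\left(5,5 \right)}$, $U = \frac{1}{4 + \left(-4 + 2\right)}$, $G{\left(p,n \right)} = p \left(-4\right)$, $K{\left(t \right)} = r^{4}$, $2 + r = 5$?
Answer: $2187$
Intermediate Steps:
$r = 3$ ($r = -2 + 5 = 3$)
$K{\left(t \right)} = 81$ ($K{\left(t \right)} = 3^{4} = 81$)
$G{\left(p,n \right)} = - 4 p$
$U = \frac{1}{2}$ ($U = \frac{1}{4 - 2} = \frac{1}{2} \approx 0.5$)
$v = 27$ ($v = -3 + \left(0 + \left(\frac{1}{2} - 2\right)\right) \left(\left(-4\right) 5\right) = -3 + \left(0 + \left(\frac{1}{2} - 2\right)\right) \left(-20\right) = -3 + \left(0 - \frac{3}{2}\right) \left(-20\right) = -3 - -30 = -3 + 30 = 27$)
$K{\left(-71 \right)} v = 81 \cdot 27 = 2187$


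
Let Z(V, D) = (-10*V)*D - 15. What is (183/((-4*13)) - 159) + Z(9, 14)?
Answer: -74751/52 ≈ -1437.5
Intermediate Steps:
Z(V, D) = -15 - 10*D*V (Z(V, D) = -10*D*V - 15 = -15 - 10*D*V)
(183/((-4*13)) - 159) + Z(9, 14) = (183/((-4*13)) - 159) + (-15 - 10*14*9) = (183/(-52) - 159) + (-15 - 1260) = (183*(-1/52) - 159) - 1275 = (-183/52 - 159) - 1275 = -8451/52 - 1275 = -74751/52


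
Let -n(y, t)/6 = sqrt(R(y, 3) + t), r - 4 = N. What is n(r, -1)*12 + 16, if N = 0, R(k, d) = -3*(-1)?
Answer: 16 - 72*sqrt(2) ≈ -85.823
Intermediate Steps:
R(k, d) = 3
r = 4 (r = 4 + 0 = 4)
n(y, t) = -6*sqrt(3 + t)
n(r, -1)*12 + 16 = -6*sqrt(3 - 1)*12 + 16 = -6*sqrt(2)*12 + 16 = -72*sqrt(2) + 16 = 16 - 72*sqrt(2)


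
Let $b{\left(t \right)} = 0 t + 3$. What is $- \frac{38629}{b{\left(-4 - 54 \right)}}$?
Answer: $- \frac{38629}{3} \approx -12876.0$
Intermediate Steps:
$b{\left(t \right)} = 3$ ($b{\left(t \right)} = 0 + 3 = 3$)
$- \frac{38629}{b{\left(-4 - 54 \right)}} = - \frac{38629}{3}$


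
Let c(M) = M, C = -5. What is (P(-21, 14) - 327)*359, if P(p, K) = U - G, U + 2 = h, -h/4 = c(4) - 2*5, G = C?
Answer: -107700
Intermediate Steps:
G = -5
h = 24 (h = -4*(4 - 2*5) = -4*(4 - 10) = -4*(-6) = 24)
U = 22 (U = -2 + 24 = 22)
P(p, K) = 27 (P(p, K) = 22 - 1*(-5) = 22 + 5 = 27)
(P(-21, 14) - 327)*359 = (27 - 327)*359 = -300*359 = -107700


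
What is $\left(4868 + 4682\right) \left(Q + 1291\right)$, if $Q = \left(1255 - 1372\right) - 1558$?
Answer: $-3667200$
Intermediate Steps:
$Q = -1675$ ($Q = -117 - 1558 = -1675$)
$\left(4868 + 4682\right) \left(Q + 1291\right) = \left(4868 + 4682\right) \left(-1675 + 1291\right) = 9550 \left(-384\right) = -3667200$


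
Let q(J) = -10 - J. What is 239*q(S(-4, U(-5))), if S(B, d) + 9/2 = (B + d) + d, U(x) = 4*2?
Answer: -8365/2 ≈ -4182.5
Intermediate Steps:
U(x) = 8
S(B, d) = -9/2 + B + 2*d (S(B, d) = -9/2 + ((B + d) + d) = -9/2 + (B + 2*d) = -9/2 + B + 2*d)
239*q(S(-4, U(-5))) = 239*(-10 - (-9/2 - 4 + 2*8)) = 239*(-10 - (-9/2 - 4 + 16)) = 239*(-10 - 1*15/2) = 239*(-10 - 15/2) = 239*(-35/2) = -8365/2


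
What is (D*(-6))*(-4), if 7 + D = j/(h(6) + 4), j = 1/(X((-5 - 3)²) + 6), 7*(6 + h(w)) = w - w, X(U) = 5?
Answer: -1860/11 ≈ -169.09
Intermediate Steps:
h(w) = -6 (h(w) = -6 + (w - w)/7 = -6 + (⅐)*0 = -6 + 0 = -6)
j = 1/11 (j = 1/(5 + 6) = 1/11 ≈ 0.090909)
D = -155/22 (D = -7 + 1/(11*(-6 + 4)) = -7 + (1/11)/(-2) = -7 + (1/11)*(-½) = -7 - 1/22 = -155/22 ≈ -7.0455)
(D*(-6))*(-4) = -155/22*(-6)*(-4) = (465/11)*(-4) = -1860/11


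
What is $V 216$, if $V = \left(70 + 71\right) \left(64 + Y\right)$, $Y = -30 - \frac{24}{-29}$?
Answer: $\frac{30760560}{29} \approx 1.0607 \cdot 10^{6}$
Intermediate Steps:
$Y = - \frac{846}{29}$ ($Y = -30 - 24 \left(- \frac{1}{29}\right) = -30 - - \frac{24}{29} = -30 + \frac{24}{29} = - \frac{846}{29} \approx -29.172$)
$V = \frac{142410}{29}$ ($V = \left(70 + 71\right) \left(64 - \frac{846}{29}\right) = 141 \cdot \frac{1010}{29} = \frac{142410}{29} \approx 4910.7$)
$V 216 = \frac{142410}{29} \cdot 216 = \frac{30760560}{29}$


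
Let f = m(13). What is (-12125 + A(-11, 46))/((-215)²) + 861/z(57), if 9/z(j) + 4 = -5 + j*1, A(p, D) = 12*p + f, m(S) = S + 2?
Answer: 212252958/46225 ≈ 4591.7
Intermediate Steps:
m(S) = 2 + S
f = 15 (f = 2 + 13 = 15)
A(p, D) = 15 + 12*p (A(p, D) = 12*p + 15 = 15 + 12*p)
z(j) = 9/(-9 + j) (z(j) = 9/(-4 + (-5 + j*1)) = 9/(-4 + (-5 + j)) = 9/(-9 + j))
(-12125 + A(-11, 46))/((-215)²) + 861/z(57) = (-12125 + (15 + 12*(-11)))/((-215)²) + 861/((9/(-9 + 57))) = (-12125 + (15 - 132))/46225 + 861/((9/48)) = (-12125 - 117)*(1/46225) + 861/((9*(1/48))) = -12242*1/46225 + 861/(3/16) = -12242/46225 + 861*(16/3) = -12242/46225 + 4592 = 212252958/46225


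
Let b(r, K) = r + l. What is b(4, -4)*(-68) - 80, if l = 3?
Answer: -556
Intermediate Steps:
b(r, K) = 3 + r (b(r, K) = r + 3 = 3 + r)
b(4, -4)*(-68) - 80 = (3 + 4)*(-68) - 80 = 7*(-68) - 80 = -476 - 80 = -556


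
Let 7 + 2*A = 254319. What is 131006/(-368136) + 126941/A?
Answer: 1879584565/2925668826 ≈ 0.64245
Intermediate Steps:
A = 127156 (A = -7/2 + (½)*254319 = -7/2 + 254319/2 = 127156)
131006/(-368136) + 126941/A = 131006/(-368136) + 126941/127156 = 131006*(-1/368136) + 126941*(1/127156) = -65503/184068 + 126941/127156 = 1879584565/2925668826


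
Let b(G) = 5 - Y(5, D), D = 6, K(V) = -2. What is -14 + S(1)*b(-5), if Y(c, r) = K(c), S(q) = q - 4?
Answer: -35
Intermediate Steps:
S(q) = -4 + q
Y(c, r) = -2
b(G) = 7 (b(G) = 5 - 1*(-2) = 5 + 2 = 7)
-14 + S(1)*b(-5) = -14 + (-4 + 1)*7 = -14 - 3*7 = -14 - 21 = -35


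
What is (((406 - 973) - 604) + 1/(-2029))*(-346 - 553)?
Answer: 2135988040/2029 ≈ 1.0527e+6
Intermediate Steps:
(((406 - 973) - 604) + 1/(-2029))*(-346 - 553) = ((-567 - 604) - 1/2029)*(-899) = (-1171 - 1/2029)*(-899) = -2375960/2029*(-899) = 2135988040/2029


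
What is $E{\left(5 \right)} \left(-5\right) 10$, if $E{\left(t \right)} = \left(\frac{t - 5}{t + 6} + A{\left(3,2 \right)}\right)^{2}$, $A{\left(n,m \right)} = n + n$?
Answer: $-1800$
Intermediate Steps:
$A{\left(n,m \right)} = 2 n$
$E{\left(t \right)} = \left(6 + \frac{-5 + t}{6 + t}\right)^{2}$ ($E{\left(t \right)} = \left(\frac{t - 5}{t + 6} + 2 \cdot 3\right)^{2} = \left(\frac{-5 + t}{6 + t} + 6\right)^{2} = \left(6 + \frac{-5 + t}{6 + t}\right)^{2}$)
$E{\left(5 \right)} \left(-5\right) 10 = \frac{\left(31 + 7 \cdot 5\right)^{2}}{\left(6 + 5\right)^{2}} \left(-5\right) 10 = \frac{\left(31 + 35\right)^{2}}{121} \left(-5\right) 10 = \frac{66^{2}}{121} \left(-5\right) 10 = \frac{1}{121} \cdot 4356 \left(-5\right) 10 = 36 \left(-5\right) 10 = \left(-180\right) 10 = -1800$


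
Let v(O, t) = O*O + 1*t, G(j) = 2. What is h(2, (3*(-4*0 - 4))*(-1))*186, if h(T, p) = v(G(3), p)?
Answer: 2976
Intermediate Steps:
v(O, t) = t + O² (v(O, t) = O² + t = t + O²)
h(T, p) = 4 + p (h(T, p) = p + 2² = p + 4 = 4 + p)
h(2, (3*(-4*0 - 4))*(-1))*186 = (4 + (3*(-4*0 - 4))*(-1))*186 = (4 + (3*(0 - 4))*(-1))*186 = (4 + (3*(-4))*(-1))*186 = (4 - 12*(-1))*186 = (4 + 12)*186 = 16*186 = 2976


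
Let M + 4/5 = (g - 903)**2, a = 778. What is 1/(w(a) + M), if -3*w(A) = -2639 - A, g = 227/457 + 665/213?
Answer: 47376351405/38376018277213616 ≈ 1.2345e-6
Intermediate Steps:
g = 352256/97341 (g = 227*(1/457) + 665*(1/213) = 227/457 + 665/213 = 352256/97341 ≈ 3.6188)
w(A) = 2639/3 + A/3 (w(A) = -(-2639 - A)/3 = 2639/3 + A/3)
M = 38322056612963321/47376351405 (M = -4/5 + (352256/97341 - 903)**2 = -4/5 + (-87546667/97341)**2 = -4/5 + 7664418902808889/9475270281 = 38322056612963321/47376351405 ≈ 8.0889e+5)
1/(w(a) + M) = 1/((2639/3 + (1/3)*778) + 38322056612963321/47376351405) = 1/((2639/3 + 778/3) + 38322056612963321/47376351405) = 1/(1139 + 38322056612963321/47376351405) = 1/(38376018277213616/47376351405) = 47376351405/38376018277213616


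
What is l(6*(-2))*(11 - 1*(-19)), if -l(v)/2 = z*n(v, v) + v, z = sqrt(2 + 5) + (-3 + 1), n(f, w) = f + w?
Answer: -2160 + 1440*sqrt(7) ≈ 1649.9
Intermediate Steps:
z = -2 + sqrt(7) (z = sqrt(7) - 2 = -2 + sqrt(7) ≈ 0.64575)
l(v) = -2*v - 4*v*(-2 + sqrt(7)) (l(v) = -2*((-2 + sqrt(7))*(v + v) + v) = -2*((-2 + sqrt(7))*(2*v) + v) = -2*(2*v*(-2 + sqrt(7)) + v) = -2*(v + 2*v*(-2 + sqrt(7))) = -2*v - 4*v*(-2 + sqrt(7)))
l(6*(-2))*(11 - 1*(-19)) = (2*(6*(-2))*(3 - 2*sqrt(7)))*(11 - 1*(-19)) = (2*(-12)*(3 - 2*sqrt(7)))*(11 + 19) = (-72 + 48*sqrt(7))*30 = -2160 + 1440*sqrt(7)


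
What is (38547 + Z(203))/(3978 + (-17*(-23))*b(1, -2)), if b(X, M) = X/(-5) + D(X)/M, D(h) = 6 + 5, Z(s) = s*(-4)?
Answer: 377350/17493 ≈ 21.571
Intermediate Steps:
Z(s) = -4*s
D(h) = 11
b(X, M) = 11/M - X/5 (b(X, M) = X/(-5) + 11/M = X*(-1/5) + 11/M = -X/5 + 11/M = 11/M - X/5)
(38547 + Z(203))/(3978 + (-17*(-23))*b(1, -2)) = (38547 - 4*203)/(3978 + (-17*(-23))*(11/(-2) - 1/5*1)) = (38547 - 812)/(3978 + 391*(11*(-1/2) - 1/5)) = 37735/(3978 + 391*(-11/2 - 1/5)) = 37735/(3978 + 391*(-57/10)) = 37735/(3978 - 22287/10) = 37735/(17493/10) = 37735*(10/17493) = 377350/17493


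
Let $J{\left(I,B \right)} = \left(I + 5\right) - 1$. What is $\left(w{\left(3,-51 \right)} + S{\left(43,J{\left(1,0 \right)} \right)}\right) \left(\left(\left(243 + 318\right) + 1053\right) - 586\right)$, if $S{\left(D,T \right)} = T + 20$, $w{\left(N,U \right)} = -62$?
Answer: $-38036$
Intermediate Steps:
$J{\left(I,B \right)} = 4 + I$ ($J{\left(I,B \right)} = \left(5 + I\right) - 1 = 4 + I$)
$S{\left(D,T \right)} = 20 + T$
$\left(w{\left(3,-51 \right)} + S{\left(43,J{\left(1,0 \right)} \right)}\right) \left(\left(\left(243 + 318\right) + 1053\right) - 586\right) = \left(-62 + \left(20 + \left(4 + 1\right)\right)\right) \left(\left(\left(243 + 318\right) + 1053\right) - 586\right) = \left(-62 + \left(20 + 5\right)\right) \left(\left(561 + 1053\right) - 586\right) = \left(-62 + 25\right) \left(1614 - 586\right) = \left(-37\right) 1028 = -38036$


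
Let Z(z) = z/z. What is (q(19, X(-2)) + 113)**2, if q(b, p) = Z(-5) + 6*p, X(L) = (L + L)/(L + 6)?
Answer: 11664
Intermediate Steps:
Z(z) = 1
X(L) = 2*L/(6 + L) (X(L) = (2*L)/(6 + L) = 2*L/(6 + L))
q(b, p) = 1 + 6*p
(q(19, X(-2)) + 113)**2 = ((1 + 6*(2*(-2)/(6 - 2))) + 113)**2 = ((1 + 6*(2*(-2)/4)) + 113)**2 = ((1 + 6*(2*(-2)*(1/4))) + 113)**2 = ((1 + 6*(-1)) + 113)**2 = ((1 - 6) + 113)**2 = (-5 + 113)**2 = 108**2 = 11664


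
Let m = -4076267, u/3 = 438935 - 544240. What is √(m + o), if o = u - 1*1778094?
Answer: 14*I*√31481 ≈ 2484.0*I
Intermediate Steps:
u = -315915 (u = 3*(438935 - 544240) = 3*(-105305) = -315915)
o = -2094009 (o = -315915 - 1*1778094 = -315915 - 1778094 = -2094009)
√(m + o) = √(-4076267 - 2094009) = √(-6170276) = 14*I*√31481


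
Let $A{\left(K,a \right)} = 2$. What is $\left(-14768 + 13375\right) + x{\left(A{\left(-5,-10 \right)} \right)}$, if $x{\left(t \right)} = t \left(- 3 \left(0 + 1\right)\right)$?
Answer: $-1399$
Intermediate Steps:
$x{\left(t \right)} = - 3 t$ ($x{\left(t \right)} = t \left(\left(-3\right) 1\right) = t \left(-3\right) = - 3 t$)
$\left(-14768 + 13375\right) + x{\left(A{\left(-5,-10 \right)} \right)} = \left(-14768 + 13375\right) - 6 = -1393 - 6 = -1399$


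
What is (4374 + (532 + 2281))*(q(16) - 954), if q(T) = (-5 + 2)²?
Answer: -6791715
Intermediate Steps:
q(T) = 9 (q(T) = (-3)² = 9)
(4374 + (532 + 2281))*(q(16) - 954) = (4374 + (532 + 2281))*(9 - 954) = (4374 + 2813)*(-945) = 7187*(-945) = -6791715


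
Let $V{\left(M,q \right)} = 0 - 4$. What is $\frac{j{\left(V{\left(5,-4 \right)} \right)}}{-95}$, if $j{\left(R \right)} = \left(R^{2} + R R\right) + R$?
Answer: $- \frac{28}{95} \approx -0.29474$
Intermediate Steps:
$V{\left(M,q \right)} = -4$ ($V{\left(M,q \right)} = 0 - 4 = -4$)
$j{\left(R \right)} = R + 2 R^{2}$ ($j{\left(R \right)} = \left(R^{2} + R^{2}\right) + R = 2 R^{2} + R = R + 2 R^{2}$)
$\frac{j{\left(V{\left(5,-4 \right)} \right)}}{-95} = \frac{\left(-4\right) \left(1 + 2 \left(-4\right)\right)}{-95} = - 4 \left(1 - 8\right) \left(- \frac{1}{95}\right) = \left(-4\right) \left(-7\right) \left(- \frac{1}{95}\right) = 28 \left(- \frac{1}{95}\right) = - \frac{28}{95}$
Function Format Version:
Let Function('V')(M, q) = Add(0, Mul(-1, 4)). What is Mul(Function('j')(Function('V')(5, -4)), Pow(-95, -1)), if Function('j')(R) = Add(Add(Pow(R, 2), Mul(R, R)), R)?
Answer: Rational(-28, 95) ≈ -0.29474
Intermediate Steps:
Function('V')(M, q) = -4 (Function('V')(M, q) = Add(0, -4) = -4)
Function('j')(R) = Add(R, Mul(2, Pow(R, 2))) (Function('j')(R) = Add(Add(Pow(R, 2), Pow(R, 2)), R) = Add(Mul(2, Pow(R, 2)), R) = Add(R, Mul(2, Pow(R, 2))))
Mul(Function('j')(Function('V')(5, -4)), Pow(-95, -1)) = Mul(Mul(-4, Add(1, Mul(2, -4))), Pow(-95, -1)) = Mul(Mul(-4, Add(1, -8)), Rational(-1, 95)) = Mul(Mul(-4, -7), Rational(-1, 95)) = Mul(28, Rational(-1, 95)) = Rational(-28, 95)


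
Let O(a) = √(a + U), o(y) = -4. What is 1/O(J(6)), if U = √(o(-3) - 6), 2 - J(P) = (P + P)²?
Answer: (-142 + I*√10)^(-½) ≈ 0.0009341 - 0.083902*I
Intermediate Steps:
J(P) = 2 - 4*P² (J(P) = 2 - (P + P)² = 2 - (2*P)² = 2 - 4*P²)
U = I*√10 (U = √(-4 - 6) = √(-10) = I*√10 ≈ 3.1623*I)
O(a) = √(a + I*√10)
1/O(J(6)) = 1/(√((2 - 4*6²) + I*√10)) = 1/(√((2 - 4*36) + I*√10)) = 1/(√((2 - 144) + I*√10)) = 1/(√(-142 + I*√10)) = (-142 + I*√10)^(-½)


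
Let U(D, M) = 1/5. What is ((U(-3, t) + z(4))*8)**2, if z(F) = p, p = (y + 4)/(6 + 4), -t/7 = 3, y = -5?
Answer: 16/25 ≈ 0.64000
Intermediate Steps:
t = -21 (t = -7*3 = -21)
U(D, M) = 1/5
p = -1/10 (p = (-5 + 4)/(6 + 4) = -1/10 ≈ -0.10000)
z(F) = -1/10
((U(-3, t) + z(4))*8)**2 = ((1/5 - 1/10)*8)**2 = ((1/10)*8)**2 = (4/5)**2 = 16/25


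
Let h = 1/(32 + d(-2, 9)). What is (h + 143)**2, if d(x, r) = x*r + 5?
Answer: 7387524/361 ≈ 20464.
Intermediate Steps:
d(x, r) = 5 + r*x (d(x, r) = r*x + 5 = 5 + r*x)
h = 1/19 (h = 1/(32 + (5 + 9*(-2))) = 1/(32 + (5 - 18)) = 1/(32 - 13) = 1/19 ≈ 0.052632)
(h + 143)**2 = (1/19 + 143)**2 = (2718/19)**2 = 7387524/361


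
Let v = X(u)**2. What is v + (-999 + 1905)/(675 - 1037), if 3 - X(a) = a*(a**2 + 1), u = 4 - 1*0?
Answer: 764272/181 ≈ 4222.5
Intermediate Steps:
u = 4 (u = 4 + 0 = 4)
X(a) = 3 - a*(1 + a**2) (X(a) = 3 - a*(a**2 + 1) = 3 - a*(1 + a**2))
v = 4225 (v = (3 - 1*4 - 1*4**3)**2 = (3 - 4 - 1*64)**2 = (3 - 4 - 64)**2 = (-65)**2 = 4225)
v + (-999 + 1905)/(675 - 1037) = 4225 + (-999 + 1905)/(675 - 1037) = 4225 + 906/(-362) = 4225 + 906*(-1/362) = 4225 - 453/181 = 764272/181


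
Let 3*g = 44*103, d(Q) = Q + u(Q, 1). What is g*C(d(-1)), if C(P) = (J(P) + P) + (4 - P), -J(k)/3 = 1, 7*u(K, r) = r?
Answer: 4532/3 ≈ 1510.7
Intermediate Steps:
u(K, r) = r/7
J(k) = -3 (J(k) = -3*1 = -3)
d(Q) = 1/7 + Q (d(Q) = Q + (1/7)*1 = Q + 1/7 = 1/7 + Q)
g = 4532/3 (g = (44*103)/3 = (1/3)*4532 = 4532/3 ≈ 1510.7)
C(P) = 1 (C(P) = (-3 + P) + (4 - P) = 1)
g*C(d(-1)) = (4532/3)*1 = 4532/3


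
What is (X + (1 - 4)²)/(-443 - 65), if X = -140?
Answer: 131/508 ≈ 0.25787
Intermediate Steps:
(X + (1 - 4)²)/(-443 - 65) = (-140 + (1 - 4)²)/(-443 - 65) = (-140 + (-3)²)/(-508) = (-140 + 9)*(-1/508) = -131*(-1/508) = 131/508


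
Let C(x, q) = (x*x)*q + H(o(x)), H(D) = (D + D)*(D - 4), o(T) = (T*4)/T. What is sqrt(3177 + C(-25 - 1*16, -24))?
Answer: I*sqrt(37167) ≈ 192.79*I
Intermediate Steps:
o(T) = 4 (o(T) = (4*T)/T = 4)
H(D) = 2*D*(-4 + D) (H(D) = (2*D)*(-4 + D) = 2*D*(-4 + D))
C(x, q) = q*x**2 (C(x, q) = (x*x)*q + 2*4*(-4 + 4) = x**2*q + 2*4*0 = q*x**2 + 0 = q*x**2)
sqrt(3177 + C(-25 - 1*16, -24)) = sqrt(3177 - 24*(-25 - 1*16)**2) = sqrt(3177 - 24*(-25 - 16)**2) = sqrt(3177 - 24*(-41)**2) = sqrt(3177 - 24*1681) = sqrt(3177 - 40344) = sqrt(-37167) = I*sqrt(37167)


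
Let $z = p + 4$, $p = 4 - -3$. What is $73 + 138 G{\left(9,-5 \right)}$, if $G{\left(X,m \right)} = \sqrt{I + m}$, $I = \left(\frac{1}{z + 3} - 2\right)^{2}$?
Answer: $73 + \frac{69 i \sqrt{251}}{7} \approx 73.0 + 156.17 i$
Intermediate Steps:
$p = 7$ ($p = 4 + 3 = 7$)
$z = 11$ ($z = 7 + 4 = 11$)
$I = \frac{729}{196}$ ($I = \left(\frac{1}{11 + 3} - 2\right)^{2} = \left(\frac{1}{14} - 2\right)^{2} = \left(- \frac{27}{14}\right)^{2} = \frac{729}{196} \approx 3.7194$)
$G{\left(X,m \right)} = \sqrt{\frac{729}{196} + m}$
$73 + 138 G{\left(9,-5 \right)} = 73 + 138 \frac{\sqrt{729 + 196 \left(-5\right)}}{14} = 73 + 138 \frac{\sqrt{729 - 980}}{14} = 73 + 138 \frac{\sqrt{-251}}{14} = 73 + 138 \frac{i \sqrt{251}}{14} = 73 + \frac{69 i \sqrt{251}}{7}$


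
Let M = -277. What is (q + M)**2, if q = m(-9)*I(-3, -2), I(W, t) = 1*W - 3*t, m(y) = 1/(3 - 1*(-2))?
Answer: 1909924/25 ≈ 76397.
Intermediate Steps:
m(y) = 1/5 (m(y) = 1/(3 + 2) = 1/5)
I(W, t) = W - 3*t
q = 3/5 (q = (-3 - 3*(-2))/5 = (-3 + 6)/5 = (1/5)*3 = 3/5 ≈ 0.60000)
(q + M)**2 = (3/5 - 277)**2 = (-1382/5)**2 = 1909924/25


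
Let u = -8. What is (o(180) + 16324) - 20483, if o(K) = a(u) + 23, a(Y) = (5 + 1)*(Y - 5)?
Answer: -4214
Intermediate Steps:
a(Y) = -30 + 6*Y (a(Y) = 6*(-5 + Y) = -30 + 6*Y)
o(K) = -55 (o(K) = (-30 + 6*(-8)) + 23 = (-30 - 48) + 23 = -78 + 23 = -55)
(o(180) + 16324) - 20483 = (-55 + 16324) - 20483 = 16269 - 20483 = -4214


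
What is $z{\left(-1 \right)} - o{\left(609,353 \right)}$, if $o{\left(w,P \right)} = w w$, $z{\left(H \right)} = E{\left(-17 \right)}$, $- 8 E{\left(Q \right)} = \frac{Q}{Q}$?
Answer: $- \frac{2967049}{8} \approx -3.7088 \cdot 10^{5}$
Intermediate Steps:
$E{\left(Q \right)} = - \frac{1}{8}$ ($E{\left(Q \right)} = - \frac{Q \frac{1}{Q}}{8} = \left(- \frac{1}{8}\right) 1 = - \frac{1}{8}$)
$z{\left(H \right)} = - \frac{1}{8}$
$o{\left(w,P \right)} = w^{2}$
$z{\left(-1 \right)} - o{\left(609,353 \right)} = - \frac{1}{8} - 609^{2} = - \frac{1}{8} - 370881 = - \frac{2967049}{8}$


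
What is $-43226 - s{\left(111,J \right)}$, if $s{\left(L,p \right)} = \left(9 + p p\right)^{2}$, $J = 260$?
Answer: $-4571020107$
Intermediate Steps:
$s{\left(L,p \right)} = \left(9 + p^{2}\right)^{2}$
$-43226 - s{\left(111,J \right)} = -43226 - \left(9 + 260^{2}\right)^{2} = -43226 - \left(9 + 67600\right)^{2} = -43226 - 67609^{2} = -43226 - 4570976881 = -4571020107$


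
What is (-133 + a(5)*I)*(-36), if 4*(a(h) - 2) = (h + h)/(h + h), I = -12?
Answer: 5760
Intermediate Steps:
a(h) = 9/4 (a(h) = 2 + ((h + h)/(h + h))/4 = 2 + ((2*h)/((2*h)))/4 = 2 + ((2*h)*(1/(2*h)))/4 = 2 + (¼)*1 = 2 + ¼ = 9/4)
(-133 + a(5)*I)*(-36) = (-133 + (9/4)*(-12))*(-36) = (-133 - 27)*(-36) = -160*(-36) = 5760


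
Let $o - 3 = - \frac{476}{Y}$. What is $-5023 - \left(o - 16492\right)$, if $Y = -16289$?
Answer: $\frac{26681314}{2327} \approx 11466.0$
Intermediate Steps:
$o = \frac{7049}{2327}$ ($o = 3 - \frac{476}{-16289} = 3 - - \frac{68}{2327} = 3 + \frac{68}{2327} = \frac{7049}{2327} \approx 3.0292$)
$-5023 - \left(o - 16492\right) = -5023 - \left(\frac{7049}{2327} - 16492\right) = -5023 - - \frac{38369835}{2327} = -5023 + \frac{38369835}{2327} = \frac{26681314}{2327}$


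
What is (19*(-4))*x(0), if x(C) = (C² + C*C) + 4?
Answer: -304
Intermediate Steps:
x(C) = 4 + 2*C² (x(C) = (C² + C²) + 4 = 2*C² + 4 = 4 + 2*C²)
(19*(-4))*x(0) = (19*(-4))*(4 + 2*0²) = -76*(4 + 2*0) = -76*(4 + 0) = -76*4 = -304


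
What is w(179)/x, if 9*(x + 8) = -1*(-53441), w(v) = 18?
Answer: 162/53369 ≈ 0.0030355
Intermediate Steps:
x = 53369/9 (x = -8 + (-1*(-53441))/9 = -8 + (⅑)*53441 = -8 + 53441/9 = 53369/9 ≈ 5929.9)
w(179)/x = 18/(53369/9) = 18*(9/53369) = 162/53369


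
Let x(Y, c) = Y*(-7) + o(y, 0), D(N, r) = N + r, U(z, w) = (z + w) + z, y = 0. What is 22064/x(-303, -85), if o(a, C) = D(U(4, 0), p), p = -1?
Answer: 197/19 ≈ 10.368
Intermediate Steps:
U(z, w) = w + 2*z (U(z, w) = (w + z) + z = w + 2*z)
o(a, C) = 7 (o(a, C) = (0 + 2*4) - 1 = (0 + 8) - 1 = 8 - 1 = 7)
x(Y, c) = 7 - 7*Y (x(Y, c) = Y*(-7) + 7 = -7*Y + 7 = 7 - 7*Y)
22064/x(-303, -85) = 22064/(7 - 7*(-303)) = 22064/(7 + 2121) = 22064/2128 = 22064*(1/2128) = 197/19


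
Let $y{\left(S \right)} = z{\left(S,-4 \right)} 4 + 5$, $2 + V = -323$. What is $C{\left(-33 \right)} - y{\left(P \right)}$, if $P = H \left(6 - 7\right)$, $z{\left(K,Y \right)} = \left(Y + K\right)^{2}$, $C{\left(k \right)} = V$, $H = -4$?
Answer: $-330$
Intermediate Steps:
$V = -325$ ($V = -2 - 323 = -325$)
$C{\left(k \right)} = -325$
$z{\left(K,Y \right)} = \left(K + Y\right)^{2}$
$P = 4$ ($P = - 4 \left(6 - 7\right) = \left(-4\right) \left(-1\right) = 4$)
$y{\left(S \right)} = 5 + 4 \left(-4 + S\right)^{2}$ ($y{\left(S \right)} = \left(S - 4\right)^{2} \cdot 4 + 5 = \left(-4 + S\right)^{2} \cdot 4 + 5 = 4 \left(-4 + S\right)^{2} + 5 = 5 + 4 \left(-4 + S\right)^{2}$)
$C{\left(-33 \right)} - y{\left(P \right)} = -325 - \left(5 + 4 \left(-4 + 4\right)^{2}\right) = -325 - \left(5 + 4 \cdot 0^{2}\right) = -325 - \left(5 + 4 \cdot 0\right) = -325 - \left(5 + 0\right) = -325 - 5 = -330$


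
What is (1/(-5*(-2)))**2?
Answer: 1/100 ≈ 0.010000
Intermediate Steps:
(1/(-5*(-2)))**2 = (1/10)**2 = 1/100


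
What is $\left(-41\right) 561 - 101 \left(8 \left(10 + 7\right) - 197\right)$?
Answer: $-16840$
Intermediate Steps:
$\left(-41\right) 561 - 101 \left(8 \left(10 + 7\right) - 197\right) = -23001 - 101 \left(8 \cdot 17 - 197\right) = -23001 - 101 \left(136 - 197\right) = -23001 - -6161 = -23001 + 6161 = -16840$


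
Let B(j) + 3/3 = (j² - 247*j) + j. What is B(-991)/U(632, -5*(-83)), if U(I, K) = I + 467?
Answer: 1225866/1099 ≈ 1115.4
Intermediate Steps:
U(I, K) = 467 + I
B(j) = -1 + j² - 246*j (B(j) = -1 + ((j² - 247*j) + j) = -1 + (j² - 246*j) = -1 + j² - 246*j)
B(-991)/U(632, -5*(-83)) = (-1 + (-991)² - 246*(-991))/(467 + 632) = (-1 + 982081 + 243786)/1099 = 1225866*(1/1099) = 1225866/1099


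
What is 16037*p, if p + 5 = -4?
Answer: -144333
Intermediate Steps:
p = -9 (p = -5 - 4 = -9)
16037*p = 16037*(-9) = -144333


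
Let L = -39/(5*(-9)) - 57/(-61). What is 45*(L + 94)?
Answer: 262974/61 ≈ 4311.0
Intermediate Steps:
L = 1648/915 (L = -39/(-45) - 57*(-1/61) = -39*(-1/45) + 57/61 = 13/15 + 57/61 = 1648/915 ≈ 1.8011)
45*(L + 94) = 45*(1648/915 + 94) = 45*(87658/915) = 262974/61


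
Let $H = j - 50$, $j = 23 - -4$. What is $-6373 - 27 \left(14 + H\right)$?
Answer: $-6130$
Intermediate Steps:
$j = 27$ ($j = 23 + 4 = 27$)
$H = -23$ ($H = 27 - 50 = -23$)
$-6373 - 27 \left(14 + H\right) = -6373 - 27 \left(14 - 23\right) = -6373 - 27 \left(-9\right) = -6373 - -243 = -6373 + 243 = -6130$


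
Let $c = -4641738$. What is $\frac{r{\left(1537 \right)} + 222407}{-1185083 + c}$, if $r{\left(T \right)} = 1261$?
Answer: $- \frac{223668}{5826821} \approx -0.038386$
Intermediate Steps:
$\frac{r{\left(1537 \right)} + 222407}{-1185083 + c} = \frac{1261 + 222407}{-1185083 - 4641738} = \frac{223668}{-5826821} = 223668 \left(- \frac{1}{5826821}\right) = - \frac{223668}{5826821}$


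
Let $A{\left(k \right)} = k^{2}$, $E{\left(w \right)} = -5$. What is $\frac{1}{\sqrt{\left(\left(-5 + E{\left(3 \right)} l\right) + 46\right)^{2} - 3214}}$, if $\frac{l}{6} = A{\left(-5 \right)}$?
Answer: $\frac{\sqrt{499467}}{499467} \approx 0.001415$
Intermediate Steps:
$l = 150$ ($l = 6 \left(-5\right)^{2} = 6 \cdot 25 = 150$)
$\frac{1}{\sqrt{\left(\left(-5 + E{\left(3 \right)} l\right) + 46\right)^{2} - 3214}} = \frac{1}{\sqrt{\left(\left(-5 - 750\right) + 46\right)^{2} - 3214}} = \frac{1}{\sqrt{\left(-755 + 46\right)^{2} - 3214}} = \frac{1}{\sqrt{\left(-709\right)^{2} - 3214}} = \frac{1}{\sqrt{502681 - 3214}} = \frac{1}{\sqrt{499467}} = \frac{\sqrt{499467}}{499467}$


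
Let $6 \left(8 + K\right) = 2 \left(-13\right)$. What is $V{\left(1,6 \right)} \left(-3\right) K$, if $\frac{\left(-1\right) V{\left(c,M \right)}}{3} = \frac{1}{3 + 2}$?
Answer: $- \frac{111}{5} \approx -22.2$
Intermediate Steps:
$K = - \frac{37}{3}$ ($K = -8 + \frac{2 \left(-13\right)}{6} = -8 + \frac{1}{6} \left(-26\right) = -8 - \frac{13}{3} = - \frac{37}{3} \approx -12.333$)
$V{\left(c,M \right)} = - \frac{3}{5}$ ($V{\left(c,M \right)} = - \frac{3}{3 + 2} = - \frac{3}{5}$)
$V{\left(1,6 \right)} \left(-3\right) K = \left(- \frac{3}{5}\right) \left(-3\right) \left(- \frac{37}{3}\right) = \frac{9}{5} \left(- \frac{37}{3}\right) = - \frac{111}{5}$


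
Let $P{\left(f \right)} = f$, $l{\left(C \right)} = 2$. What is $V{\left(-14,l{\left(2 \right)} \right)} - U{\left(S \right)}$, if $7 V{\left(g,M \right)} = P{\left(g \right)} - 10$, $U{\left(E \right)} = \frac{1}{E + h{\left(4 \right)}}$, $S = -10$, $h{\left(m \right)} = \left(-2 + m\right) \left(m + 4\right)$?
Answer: $- \frac{151}{42} \approx -3.5952$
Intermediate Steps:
$h{\left(m \right)} = \left(-2 + m\right) \left(4 + m\right)$
$U{\left(E \right)} = \frac{1}{16 + E}$ ($U{\left(E \right)} = \frac{1}{E + \left(-8 + 4^{2} + 2 \cdot 4\right)} = \frac{1}{E + \left(-8 + 16 + 8\right)} = \frac{1}{E + 16} = \frac{1}{16 + E}$)
$V{\left(g,M \right)} = - \frac{10}{7} + \frac{g}{7}$ ($V{\left(g,M \right)} = \frac{g - 10}{7} = \frac{-10 + g}{7} = - \frac{10}{7} + \frac{g}{7}$)
$V{\left(-14,l{\left(2 \right)} \right)} - U{\left(S \right)} = \left(- \frac{10}{7} + \frac{1}{7} \left(-14\right)\right) - \frac{1}{16 - 10} = \left(- \frac{10}{7} - 2\right) - \frac{1}{6} = - \frac{24}{7} - \frac{1}{6} = - \frac{151}{42}$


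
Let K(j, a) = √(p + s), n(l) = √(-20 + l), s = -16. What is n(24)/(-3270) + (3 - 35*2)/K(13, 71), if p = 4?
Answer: -1/1635 + 67*I*√3/6 ≈ -0.00061162 + 19.341*I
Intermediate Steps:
K(j, a) = 2*I*√3 (K(j, a) = √(4 - 16) = √(-12) = 2*I*√3)
n(24)/(-3270) + (3 - 35*2)/K(13, 71) = √(-20 + 24)/(-3270) + (3 - 35*2)/((2*I*√3)) = √4*(-1/3270) + (3 - 70)*(-I*√3/6) = 2*(-1/3270) - (-67)*I*√3/6 = -1/1635 + 67*I*√3/6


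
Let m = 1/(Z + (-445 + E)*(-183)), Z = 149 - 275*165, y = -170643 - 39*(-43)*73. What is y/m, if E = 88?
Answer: -969503310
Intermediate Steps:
y = -48222 (y = -170643 - (-1677)*73 = -170643 - 1*(-122421) = -170643 + 122421 = -48222)
Z = -45226 (Z = 149 - 45375 = -45226)
m = 1/20105 (m = 1/(-45226 + (-445 + 88)*(-183)) = 1/(-45226 - 357*(-183)) = 1/(-45226 + 65331) = 1/20105 ≈ 4.9739e-5)
y/m = -48222/1/20105 = -48222*20105 = -969503310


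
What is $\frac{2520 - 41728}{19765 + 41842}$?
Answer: $- \frac{3016}{4739} \approx -0.63642$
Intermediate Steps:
$\frac{2520 - 41728}{19765 + 41842} = - \frac{39208}{61607} = \left(-39208\right) \frac{1}{61607} = - \frac{3016}{4739}$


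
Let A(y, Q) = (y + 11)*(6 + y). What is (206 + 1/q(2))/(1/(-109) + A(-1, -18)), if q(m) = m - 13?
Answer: 246885/59939 ≈ 4.1189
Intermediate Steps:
A(y, Q) = (6 + y)*(11 + y) (A(y, Q) = (11 + y)*(6 + y) = (6 + y)*(11 + y))
q(m) = -13 + m
(206 + 1/q(2))/(1/(-109) + A(-1, -18)) = (206 + 1/(-13 + 2))/(1/(-109) + (66 + (-1)**2 + 17*(-1))) = (206 + 1/(-11))/(-1/109 + (66 + 1 - 17)) = (206 - 1/11)/(-1/109 + 50) = (2265/11)/(5449/109) = (109/5449)*(2265/11) = 246885/59939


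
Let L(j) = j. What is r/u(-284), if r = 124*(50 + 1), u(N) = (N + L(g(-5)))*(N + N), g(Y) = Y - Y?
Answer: 1581/40328 ≈ 0.039204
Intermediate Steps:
g(Y) = 0
u(N) = 2*N² (u(N) = (N + 0)*(N + N) = N*(2*N) = 2*N²)
r = 6324 (r = 124*51 = 6324)
r/u(-284) = 6324/((2*(-284)²)) = 6324/((2*80656)) = 6324/161312 = 6324*(1/161312) = 1581/40328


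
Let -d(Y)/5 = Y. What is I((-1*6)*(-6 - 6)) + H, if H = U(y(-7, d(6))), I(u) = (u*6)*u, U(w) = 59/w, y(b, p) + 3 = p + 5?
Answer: 870853/28 ≈ 31102.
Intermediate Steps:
d(Y) = -5*Y
y(b, p) = 2 + p (y(b, p) = -3 + (p + 5) = -3 + (5 + p) = 2 + p)
I(u) = 6*u² (I(u) = (6*u)*u = 6*u²)
H = -59/28 (H = 59/(2 - 5*6) = 59/(2 - 30) = 59/(-28) = 59*(-1/28) = -59/28 ≈ -2.1071)
I((-1*6)*(-6 - 6)) + H = 6*((-1*6)*(-6 - 6))² - 59/28 = 6*(-6*(-12))² - 59/28 = 6*72² - 59/28 = 6*5184 - 59/28 = 31104 - 59/28 = 870853/28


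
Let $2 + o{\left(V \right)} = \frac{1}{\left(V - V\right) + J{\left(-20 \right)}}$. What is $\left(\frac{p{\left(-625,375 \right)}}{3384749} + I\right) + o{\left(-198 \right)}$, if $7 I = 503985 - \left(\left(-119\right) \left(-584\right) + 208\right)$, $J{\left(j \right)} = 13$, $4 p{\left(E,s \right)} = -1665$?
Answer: $\frac{76434103908573}{1232048636} \approx 62038.0$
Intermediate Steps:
$p{\left(E,s \right)} = - \frac{1665}{4}$ ($p{\left(E,s \right)} = \frac{1}{4} \left(-1665\right) = - \frac{1665}{4}$)
$o{\left(V \right)} = - \frac{25}{13}$ ($o{\left(V \right)} = -2 + \frac{1}{\left(V - V\right) + 13} = -2 + \frac{1}{0 + 13} = -2 + \frac{1}{13} = - \frac{25}{13}$)
$I = \frac{434281}{7}$ ($I = \frac{503985 - \left(\left(-119\right) \left(-584\right) + 208\right)}{7} = \frac{503985 - \left(69496 + 208\right)}{7} = \frac{503985 - 69704}{7} = \frac{1}{7} \cdot 434281 = \frac{434281}{7} \approx 62040.0$)
$\left(\frac{p{\left(-625,375 \right)}}{3384749} + I\right) + o{\left(-198 \right)} = \left(- \frac{1665}{4 \cdot 3384749} + \frac{434281}{7}\right) - \frac{25}{13} = \left(\left(- \frac{1665}{4}\right) \frac{1}{3384749} + \frac{434281}{7}\right) - \frac{25}{13} = \left(- \frac{1665}{13538996} + \frac{434281}{7}\right) - \frac{25}{13} = \frac{5879728710221}{94772972} - \frac{25}{13} = \frac{76434103908573}{1232048636}$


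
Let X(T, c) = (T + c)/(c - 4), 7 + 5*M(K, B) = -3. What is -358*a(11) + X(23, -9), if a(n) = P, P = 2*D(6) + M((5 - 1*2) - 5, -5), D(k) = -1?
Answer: 18602/13 ≈ 1430.9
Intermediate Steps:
M(K, B) = -2 (M(K, B) = -7/5 + (⅕)*(-3) = -7/5 - ⅗ = -2)
X(T, c) = (T + c)/(-4 + c)
P = -4 (P = 2*(-1) - 2 = -2 - 2 = -4)
a(n) = -4
-358*a(11) + X(23, -9) = -358*(-4) + (23 - 9)/(-4 - 9) = 1432 + 14/(-13) = 1432 - 1/13*14 = 1432 - 14/13 = 18602/13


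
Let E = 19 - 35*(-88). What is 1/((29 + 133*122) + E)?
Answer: 1/19354 ≈ 5.1669e-5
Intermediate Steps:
E = 3099 (E = 19 + 3080 = 3099)
1/((29 + 133*122) + E) = 1/((29 + 133*122) + 3099) = 1/((29 + 16226) + 3099) = 1/(16255 + 3099) = 1/19354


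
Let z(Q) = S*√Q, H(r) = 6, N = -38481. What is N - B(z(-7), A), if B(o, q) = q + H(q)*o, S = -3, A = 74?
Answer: -38555 + 18*I*√7 ≈ -38555.0 + 47.624*I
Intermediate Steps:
z(Q) = -3*√Q
B(o, q) = q + 6*o
N - B(z(-7), A) = -38481 - (74 + 6*(-3*I*√7)) = -38481 - (74 - 18*I*√7) = -38481 + (-74 + 18*I*√7) = -38555 + 18*I*√7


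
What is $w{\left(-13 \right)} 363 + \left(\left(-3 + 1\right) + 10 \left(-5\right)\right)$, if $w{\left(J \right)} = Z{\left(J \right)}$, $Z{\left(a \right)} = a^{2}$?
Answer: $61295$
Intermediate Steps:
$w{\left(J \right)} = J^{2}$
$w{\left(-13 \right)} 363 + \left(\left(-3 + 1\right) + 10 \left(-5\right)\right) = \left(-13\right)^{2} \cdot 363 + \left(\left(-3 + 1\right) + 10 \left(-5\right)\right) = 169 \cdot 363 - 52 = 61347 - 52 = 61295$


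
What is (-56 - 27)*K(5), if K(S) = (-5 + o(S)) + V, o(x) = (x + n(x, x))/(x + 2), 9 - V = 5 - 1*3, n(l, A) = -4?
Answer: -1245/7 ≈ -177.86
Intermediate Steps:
V = 7 (V = 9 - (5 - 1*3) = 9 - (5 - 3) = 9 - 1*2 = 9 - 2 = 7)
o(x) = (-4 + x)/(2 + x) (o(x) = (x - 4)/(x + 2) = (-4 + x)/(2 + x))
K(S) = 2 + (-4 + S)/(2 + S) (K(S) = (-5 + (-4 + S)/(2 + S)) + 7 = 2 + (-4 + S)/(2 + S))
(-56 - 27)*K(5) = (-56 - 27)*(3*5/(2 + 5)) = -249*5/7 = -83*15/7 = -1245/7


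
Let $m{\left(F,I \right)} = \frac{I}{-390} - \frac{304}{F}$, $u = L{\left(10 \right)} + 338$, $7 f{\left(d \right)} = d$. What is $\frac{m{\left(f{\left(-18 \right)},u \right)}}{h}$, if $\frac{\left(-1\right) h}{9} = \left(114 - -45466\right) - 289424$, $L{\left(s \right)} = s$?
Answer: $\frac{34319}{641919330} \approx 5.3463 \cdot 10^{-5}$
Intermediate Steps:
$f{\left(d \right)} = \frac{d}{7}$
$u = 348$ ($u = 10 + 338 = 348$)
$m{\left(F,I \right)} = - \frac{304}{F} - \frac{I}{390}$ ($m{\left(F,I \right)} = I \left(- \frac{1}{390}\right) - \frac{304}{F} = - \frac{I}{390} - \frac{304}{F} = - \frac{304}{F} - \frac{I}{390}$)
$h = 2194596$ ($h = - 9 \left(\left(114 - -45466\right) - 289424\right) = - 9 \left(\left(114 + 45466\right) - 289424\right) = - 9 \left(45580 - 289424\right) = \left(-9\right) \left(-243844\right) = 2194596$)
$\frac{m{\left(f{\left(-18 \right)},u \right)}}{h} = \frac{- \frac{304}{\frac{1}{7} \left(-18\right)} - \frac{58}{65}}{2194596} = \left(- \frac{304}{- \frac{18}{7}} - \frac{58}{65}\right) \frac{1}{2194596} = \left(\left(-304\right) \left(- \frac{7}{18}\right) - \frac{58}{65}\right) \frac{1}{2194596} = \left(\frac{1064}{9} - \frac{58}{65}\right) \frac{1}{2194596} = \frac{68638}{585} \cdot \frac{1}{2194596} = \frac{34319}{641919330}$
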